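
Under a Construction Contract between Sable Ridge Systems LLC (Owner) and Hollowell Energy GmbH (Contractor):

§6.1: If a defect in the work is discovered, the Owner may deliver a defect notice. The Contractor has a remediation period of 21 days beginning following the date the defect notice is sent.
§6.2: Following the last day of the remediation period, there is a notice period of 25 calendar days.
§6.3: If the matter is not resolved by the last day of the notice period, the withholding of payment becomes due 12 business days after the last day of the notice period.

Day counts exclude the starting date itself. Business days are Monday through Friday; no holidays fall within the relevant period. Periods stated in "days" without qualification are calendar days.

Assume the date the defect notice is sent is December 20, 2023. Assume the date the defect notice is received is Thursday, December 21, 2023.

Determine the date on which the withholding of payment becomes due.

February 20, 2024

The last day of the remediation period: December 20, 2023 + 21 days = January 10, 2024.
The last day of the notice period: January 10, 2024 + 25 days = February 4, 2024.
From Sunday, February 4, 2024, 12 business days (Feb 5, Feb 6, Feb 7, Feb 8, …, Feb 16, Feb 19, Feb 20, skipping weekends) brings us to Tuesday, February 20, 2024, which is the date on which the withholding of payment becomes due.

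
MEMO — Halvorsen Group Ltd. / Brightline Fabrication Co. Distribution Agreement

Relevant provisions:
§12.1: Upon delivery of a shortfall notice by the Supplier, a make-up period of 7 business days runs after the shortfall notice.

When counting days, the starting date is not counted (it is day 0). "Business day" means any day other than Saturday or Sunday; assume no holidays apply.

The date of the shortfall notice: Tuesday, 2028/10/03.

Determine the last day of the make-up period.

2028/10/12

The last day of the make-up period: 7 business days after Tuesday, 2028/10/03, skipping weekends — Oct 4, Oct 5, Oct 6, Oct 9, Oct 10, Oct 11, Oct 12 — lands on Thursday, 2028/10/12.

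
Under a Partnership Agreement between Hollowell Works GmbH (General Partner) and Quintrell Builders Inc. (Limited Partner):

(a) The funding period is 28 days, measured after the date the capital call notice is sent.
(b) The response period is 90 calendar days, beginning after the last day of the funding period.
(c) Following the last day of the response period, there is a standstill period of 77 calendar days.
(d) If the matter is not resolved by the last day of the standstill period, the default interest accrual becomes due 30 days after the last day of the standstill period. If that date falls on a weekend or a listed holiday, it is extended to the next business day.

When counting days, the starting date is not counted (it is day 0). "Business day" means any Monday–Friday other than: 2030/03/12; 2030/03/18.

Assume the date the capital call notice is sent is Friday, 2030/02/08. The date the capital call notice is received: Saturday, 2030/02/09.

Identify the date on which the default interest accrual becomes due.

The last day of the funding period: 2030/02/08 + 28 days = 2030/03/08.
The last day of the response period: 2030/03/08 + 90 days = 2030/06/06.
The last day of the standstill period: 2030/06/06 + 77 days = 2030/08/22.
The date on which the default interest accrual becomes due: 2030/08/22 + 30 days = 2030/09/21. That falls on a Saturday, so it rolls to the next business day, Monday, 2030/09/23.

2030/09/23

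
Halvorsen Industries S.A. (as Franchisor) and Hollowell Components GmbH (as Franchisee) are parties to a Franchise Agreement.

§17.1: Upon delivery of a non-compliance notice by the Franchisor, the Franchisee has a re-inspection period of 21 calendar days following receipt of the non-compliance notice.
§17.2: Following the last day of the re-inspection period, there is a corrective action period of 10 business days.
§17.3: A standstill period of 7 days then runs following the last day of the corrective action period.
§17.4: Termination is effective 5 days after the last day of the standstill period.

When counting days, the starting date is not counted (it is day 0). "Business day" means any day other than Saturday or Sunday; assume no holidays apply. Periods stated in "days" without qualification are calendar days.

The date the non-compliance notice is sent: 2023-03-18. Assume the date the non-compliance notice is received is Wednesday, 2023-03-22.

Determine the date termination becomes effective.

2023-05-08

Adding 21 calendar days to 2023-03-22 gives 2023-04-12, which is the last day of the re-inspection period.
The last day of the corrective action period: counting 10 business days from Wednesday, 2023-04-12 (Apr 13, Apr 14, Apr 17, Apr 18, Apr 19, Apr 20, Apr 21, Apr 24, Apr 25, Apr 26, skipping weekends) reaches Wednesday, 2023-04-26.
The last day of the standstill period: 7 calendar days after 2023-04-26 is 2023-05-03.
Adding 5 calendar days to 2023-05-03 gives 2023-05-08, which is the date termination becomes effective.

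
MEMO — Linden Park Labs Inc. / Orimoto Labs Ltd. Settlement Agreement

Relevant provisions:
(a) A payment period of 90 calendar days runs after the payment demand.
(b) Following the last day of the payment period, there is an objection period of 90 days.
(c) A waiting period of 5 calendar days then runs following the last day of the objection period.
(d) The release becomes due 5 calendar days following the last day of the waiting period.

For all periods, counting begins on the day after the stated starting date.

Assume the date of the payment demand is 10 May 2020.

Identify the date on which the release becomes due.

The last day of the payment period: 90 calendar days after 10 May 2020 is 8 August 2020.
Adding 90 calendar days to 8 August 2020 gives 6 November 2020, which is the last day of the objection period.
The last day of the waiting period: 5 calendar days after 6 November 2020 is 11 November 2020.
The date on which the release becomes due: 11 November 2020 + 5 days = 16 November 2020.

16 November 2020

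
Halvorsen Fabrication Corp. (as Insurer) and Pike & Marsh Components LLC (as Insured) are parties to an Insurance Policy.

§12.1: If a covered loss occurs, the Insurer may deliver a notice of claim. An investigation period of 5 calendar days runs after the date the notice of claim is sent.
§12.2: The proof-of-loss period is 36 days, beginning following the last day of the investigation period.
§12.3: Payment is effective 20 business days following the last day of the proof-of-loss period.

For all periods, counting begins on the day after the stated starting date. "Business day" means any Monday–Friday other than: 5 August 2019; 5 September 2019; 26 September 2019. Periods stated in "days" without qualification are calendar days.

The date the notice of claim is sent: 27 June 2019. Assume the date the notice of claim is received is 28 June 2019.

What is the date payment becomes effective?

The last day of the investigation period: 5 calendar days after 27 June 2019 is 2 July 2019.
The last day of the proof-of-loss period: 36 calendar days after 2 July 2019 is 7 August 2019.
The date payment becomes effective: 20 business days after Wednesday, 7 August 2019, skipping weekends — Aug 8, Aug 9, Aug 12, Aug 13, …, Sep 2, Sep 3, Sep 4 — lands on Wednesday, 4 September 2019.

4 September 2019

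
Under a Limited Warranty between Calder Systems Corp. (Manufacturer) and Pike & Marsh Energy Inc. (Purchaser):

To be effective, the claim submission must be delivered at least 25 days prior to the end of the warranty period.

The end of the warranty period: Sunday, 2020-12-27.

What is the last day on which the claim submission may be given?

Counting back 25 calendar days from 2020-12-27 gives 2020-12-02.

2020-12-02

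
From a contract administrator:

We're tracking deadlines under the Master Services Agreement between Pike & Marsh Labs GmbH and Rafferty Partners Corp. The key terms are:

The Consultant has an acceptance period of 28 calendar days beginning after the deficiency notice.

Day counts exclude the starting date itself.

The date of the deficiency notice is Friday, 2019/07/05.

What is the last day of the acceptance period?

2019/08/02

The last day of the acceptance period: 28 calendar days after 2019/07/05 is 2019/08/02.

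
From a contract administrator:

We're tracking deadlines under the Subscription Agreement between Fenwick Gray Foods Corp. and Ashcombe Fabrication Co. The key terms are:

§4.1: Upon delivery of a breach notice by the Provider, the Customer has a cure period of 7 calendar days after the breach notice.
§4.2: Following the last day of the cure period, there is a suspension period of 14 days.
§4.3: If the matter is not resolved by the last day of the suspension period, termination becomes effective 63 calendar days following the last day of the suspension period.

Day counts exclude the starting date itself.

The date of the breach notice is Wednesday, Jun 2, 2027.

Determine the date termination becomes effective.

The last day of the cure period: Jun 2, 2027 + 7 days = Jun 9, 2027.
The last day of the suspension period: 14 calendar days after Jun 9, 2027 is Jun 23, 2027.
Adding 63 calendar days to Jun 23, 2027 gives Aug 25, 2027, which is the date termination becomes effective.

Aug 25, 2027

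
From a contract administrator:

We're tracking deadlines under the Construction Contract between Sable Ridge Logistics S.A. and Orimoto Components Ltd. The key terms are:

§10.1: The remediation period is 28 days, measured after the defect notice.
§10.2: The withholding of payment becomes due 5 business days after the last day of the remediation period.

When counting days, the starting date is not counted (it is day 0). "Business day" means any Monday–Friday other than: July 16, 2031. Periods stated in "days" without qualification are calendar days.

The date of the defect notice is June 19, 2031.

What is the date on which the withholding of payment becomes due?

July 24, 2031

Adding 28 calendar days to June 19, 2031 gives July 17, 2031, which is the last day of the remediation period.
The date on which the withholding of payment becomes due: counting 5 business days from Thursday, July 17, 2031 (Jul 18, Jul 21, Jul 22, Jul 23, Jul 24, skipping weekends) reaches Thursday, July 24, 2031.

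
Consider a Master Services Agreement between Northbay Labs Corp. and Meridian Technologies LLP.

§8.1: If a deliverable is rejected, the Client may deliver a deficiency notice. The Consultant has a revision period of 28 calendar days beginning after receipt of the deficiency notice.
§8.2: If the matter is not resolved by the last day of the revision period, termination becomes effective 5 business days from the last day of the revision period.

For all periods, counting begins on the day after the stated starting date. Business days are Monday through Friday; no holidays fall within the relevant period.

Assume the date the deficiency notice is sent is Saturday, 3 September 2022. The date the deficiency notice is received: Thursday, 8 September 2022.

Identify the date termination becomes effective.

13 October 2022

The last day of the revision period: 8 September 2022 + 28 days = 6 October 2022.
The date termination becomes effective: 5 business days after Thursday, 6 October 2022, skipping weekends — Oct 7, Oct 10, Oct 11, Oct 12, Oct 13 — lands on Thursday, 13 October 2022.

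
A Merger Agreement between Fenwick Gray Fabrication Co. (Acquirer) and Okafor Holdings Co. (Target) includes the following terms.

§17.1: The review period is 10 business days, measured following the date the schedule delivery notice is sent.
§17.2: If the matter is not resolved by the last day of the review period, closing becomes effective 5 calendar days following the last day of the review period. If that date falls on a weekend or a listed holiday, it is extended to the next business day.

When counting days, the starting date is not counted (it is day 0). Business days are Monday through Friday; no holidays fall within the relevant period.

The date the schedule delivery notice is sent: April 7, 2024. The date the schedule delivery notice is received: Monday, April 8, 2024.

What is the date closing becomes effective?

April 24, 2024

From Sunday, April 7, 2024, 10 business days (Apr 8, Apr 9, Apr 10, Apr 11, Apr 12, Apr 15, Apr 16, Apr 17, Apr 18, Apr 19, skipping weekends) brings us to Friday, April 19, 2024, which is the last day of the review period.
The date closing becomes effective: April 19, 2024 + 5 days = April 24, 2024. April 24, 2024 is a Wednesday, so no roll-forward applies.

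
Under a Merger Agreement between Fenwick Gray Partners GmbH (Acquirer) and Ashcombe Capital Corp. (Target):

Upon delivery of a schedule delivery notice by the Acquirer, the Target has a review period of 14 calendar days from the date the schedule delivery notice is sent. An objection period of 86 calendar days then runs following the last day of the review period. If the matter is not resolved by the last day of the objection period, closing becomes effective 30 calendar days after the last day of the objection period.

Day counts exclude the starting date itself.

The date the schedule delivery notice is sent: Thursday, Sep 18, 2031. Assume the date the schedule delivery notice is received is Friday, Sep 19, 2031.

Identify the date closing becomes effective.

Jan 26, 2032

The last day of the review period: Sep 18, 2031 + 14 days = Oct 2, 2031.
The last day of the objection period: 86 calendar days after Oct 2, 2031 is Dec 27, 2031.
The date closing becomes effective: Dec 27, 2031 + 30 days = Jan 26, 2032.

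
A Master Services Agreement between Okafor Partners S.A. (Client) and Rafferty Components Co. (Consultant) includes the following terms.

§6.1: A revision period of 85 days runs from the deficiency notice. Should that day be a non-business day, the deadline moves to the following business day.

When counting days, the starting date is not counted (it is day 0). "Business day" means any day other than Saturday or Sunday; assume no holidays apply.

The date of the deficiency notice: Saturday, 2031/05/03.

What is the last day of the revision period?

2031/07/28

Adding 85 calendar days to 2031/05/03 gives 2031/07/27, which is the last day of the revision period. That falls on a Sunday, so it rolls to the next business day, Monday, 2031/07/28.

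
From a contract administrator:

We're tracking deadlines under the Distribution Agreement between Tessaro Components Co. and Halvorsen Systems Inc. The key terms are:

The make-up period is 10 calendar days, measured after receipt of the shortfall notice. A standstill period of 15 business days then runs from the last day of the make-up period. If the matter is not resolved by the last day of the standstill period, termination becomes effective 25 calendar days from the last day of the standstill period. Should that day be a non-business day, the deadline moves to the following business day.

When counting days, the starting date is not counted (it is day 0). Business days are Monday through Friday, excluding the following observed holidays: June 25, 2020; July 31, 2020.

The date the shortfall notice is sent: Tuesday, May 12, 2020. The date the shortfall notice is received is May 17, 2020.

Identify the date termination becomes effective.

The last day of the make-up period: May 17, 2020 + 10 days = May 27, 2020.
From Wednesday, May 27, 2020, 15 business days (May 28, May 29, Jun 1, Jun 2, …, Jun 15, Jun 16, Jun 17, skipping weekends) brings us to Wednesday, June 17, 2020, which is the last day of the standstill period.
The date termination becomes effective: June 17, 2020 + 25 days = July 12, 2020. That falls on a Sunday, so it rolls to the next business day, Monday, July 13, 2020.

July 13, 2020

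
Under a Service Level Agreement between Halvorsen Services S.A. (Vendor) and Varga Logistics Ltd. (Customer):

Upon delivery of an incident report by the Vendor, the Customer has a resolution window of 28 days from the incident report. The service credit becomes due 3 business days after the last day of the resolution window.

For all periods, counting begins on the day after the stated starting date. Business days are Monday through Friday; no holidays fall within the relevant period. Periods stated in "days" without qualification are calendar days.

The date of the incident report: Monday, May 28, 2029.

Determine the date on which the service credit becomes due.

The last day of the resolution window: 28 calendar days after May 28, 2029 is June 25, 2029.
The date on which the service credit becomes due: counting 3 business days from Monday, June 25, 2029 (Jun 26, Jun 27, Jun 28, skipping weekends) reaches Thursday, June 28, 2029.

June 28, 2029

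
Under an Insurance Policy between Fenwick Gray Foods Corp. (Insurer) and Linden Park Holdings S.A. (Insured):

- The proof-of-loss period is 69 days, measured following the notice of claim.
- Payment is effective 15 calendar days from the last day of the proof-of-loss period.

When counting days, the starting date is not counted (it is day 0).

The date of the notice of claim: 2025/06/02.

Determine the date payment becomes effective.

2025/08/25

The last day of the proof-of-loss period: 69 calendar days after 2025/06/02 is 2025/08/10.
The date payment becomes effective: 15 calendar days after 2025/08/10 is 2025/08/25.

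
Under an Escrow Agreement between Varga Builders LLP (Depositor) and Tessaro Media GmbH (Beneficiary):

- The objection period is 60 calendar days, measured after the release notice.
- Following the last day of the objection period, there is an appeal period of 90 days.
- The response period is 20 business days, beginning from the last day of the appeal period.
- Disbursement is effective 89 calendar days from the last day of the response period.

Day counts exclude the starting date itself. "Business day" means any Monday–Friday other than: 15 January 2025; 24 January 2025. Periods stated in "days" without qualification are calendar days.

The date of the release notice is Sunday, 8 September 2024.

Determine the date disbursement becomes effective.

The last day of the objection period: 60 calendar days after 8 September 2024 is 7 November 2024.
Adding 90 calendar days to 7 November 2024 gives 5 February 2025, which is the last day of the appeal period.
The last day of the response period: counting 20 business days from Wednesday, 5 February 2025 (Feb 6, Feb 7, Feb 10, Feb 11, …, Mar 3, Mar 4, Mar 5, skipping weekends) reaches Wednesday, 5 March 2025.
The date disbursement becomes effective: 5 March 2025 + 89 days = 2 June 2025.

2 June 2025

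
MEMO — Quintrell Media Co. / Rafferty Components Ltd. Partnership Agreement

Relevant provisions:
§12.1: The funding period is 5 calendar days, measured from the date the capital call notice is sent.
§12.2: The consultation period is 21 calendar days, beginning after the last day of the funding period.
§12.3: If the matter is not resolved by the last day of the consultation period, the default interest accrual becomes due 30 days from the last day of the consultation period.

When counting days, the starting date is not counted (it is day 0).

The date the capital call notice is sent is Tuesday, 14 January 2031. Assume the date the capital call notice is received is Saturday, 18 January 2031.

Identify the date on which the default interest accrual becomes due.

The last day of the funding period: 14 January 2031 + 5 days = 19 January 2031.
The last day of the consultation period: 19 January 2031 + 21 days = 9 February 2031.
Adding 30 calendar days to 9 February 2031 gives 11 March 2031, which is the date on which the default interest accrual becomes due.

11 March 2031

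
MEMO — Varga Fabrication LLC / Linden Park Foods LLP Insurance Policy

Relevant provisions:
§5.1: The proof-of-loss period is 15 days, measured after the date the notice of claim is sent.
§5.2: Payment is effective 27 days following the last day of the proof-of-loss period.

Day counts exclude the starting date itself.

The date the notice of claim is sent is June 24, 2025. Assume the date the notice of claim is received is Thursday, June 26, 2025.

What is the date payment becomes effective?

August 5, 2025

The last day of the proof-of-loss period: 15 calendar days after June 24, 2025 is July 9, 2025.
The date payment becomes effective: 27 calendar days after July 9, 2025 is August 5, 2025.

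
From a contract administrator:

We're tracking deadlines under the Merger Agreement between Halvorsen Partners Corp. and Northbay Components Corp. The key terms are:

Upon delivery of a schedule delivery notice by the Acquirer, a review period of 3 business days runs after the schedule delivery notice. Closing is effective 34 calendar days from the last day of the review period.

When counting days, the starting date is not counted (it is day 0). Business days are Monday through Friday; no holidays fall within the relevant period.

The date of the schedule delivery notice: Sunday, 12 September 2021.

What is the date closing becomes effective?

The last day of the review period: 3 business days after Sunday, 12 September 2021, skipping weekends — Sep 13, Sep 14, Sep 15 — lands on Wednesday, 15 September 2021.
Adding 34 calendar days to 15 September 2021 gives 19 October 2021, which is the date closing becomes effective.

19 October 2021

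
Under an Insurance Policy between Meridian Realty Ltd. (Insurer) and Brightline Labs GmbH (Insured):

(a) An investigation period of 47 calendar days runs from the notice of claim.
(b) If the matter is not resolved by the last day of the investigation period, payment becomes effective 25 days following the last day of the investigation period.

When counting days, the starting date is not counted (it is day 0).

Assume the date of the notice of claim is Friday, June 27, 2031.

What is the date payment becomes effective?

September 7, 2031

Adding 47 calendar days to June 27, 2031 gives August 13, 2031, which is the last day of the investigation period.
Adding 25 calendar days to August 13, 2031 gives September 7, 2031, which is the date payment becomes effective.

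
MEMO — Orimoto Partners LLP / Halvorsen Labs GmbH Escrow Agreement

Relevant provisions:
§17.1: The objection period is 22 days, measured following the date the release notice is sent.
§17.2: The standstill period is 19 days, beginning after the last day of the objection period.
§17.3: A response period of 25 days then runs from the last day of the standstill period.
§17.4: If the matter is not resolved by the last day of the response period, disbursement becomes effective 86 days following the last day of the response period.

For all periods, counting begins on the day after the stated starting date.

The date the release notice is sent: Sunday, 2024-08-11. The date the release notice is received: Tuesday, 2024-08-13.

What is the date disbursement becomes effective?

2025-01-10

The last day of the objection period: 22 calendar days after 2024-08-11 is 2024-09-02.
The last day of the standstill period: 2024-09-02 + 19 days = 2024-09-21.
The last day of the response period: 2024-09-21 + 25 days = 2024-10-16.
The date disbursement becomes effective: 2024-10-16 + 86 days = 2025-01-10.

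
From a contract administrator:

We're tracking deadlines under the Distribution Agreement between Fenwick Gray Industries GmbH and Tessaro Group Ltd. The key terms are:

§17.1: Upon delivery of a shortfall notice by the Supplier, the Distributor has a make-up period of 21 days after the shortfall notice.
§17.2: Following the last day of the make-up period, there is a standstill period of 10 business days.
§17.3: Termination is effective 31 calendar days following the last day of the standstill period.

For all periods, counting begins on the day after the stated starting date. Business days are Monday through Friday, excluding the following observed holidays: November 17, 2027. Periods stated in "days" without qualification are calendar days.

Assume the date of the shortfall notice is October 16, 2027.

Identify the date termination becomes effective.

December 23, 2027

The last day of the make-up period: 21 calendar days after October 16, 2027 is November 6, 2027.
The last day of the standstill period: 10 business days after Saturday, November 6, 2027, skipping weekends and the listed holiday on Nov 17 — Nov 8, Nov 9, Nov 10, Nov 11, Nov 12, Nov 15, Nov 16, Nov 18, Nov 19, Nov 22 — lands on Monday, November 22, 2027.
The date termination becomes effective: November 22, 2027 + 31 days = December 23, 2027.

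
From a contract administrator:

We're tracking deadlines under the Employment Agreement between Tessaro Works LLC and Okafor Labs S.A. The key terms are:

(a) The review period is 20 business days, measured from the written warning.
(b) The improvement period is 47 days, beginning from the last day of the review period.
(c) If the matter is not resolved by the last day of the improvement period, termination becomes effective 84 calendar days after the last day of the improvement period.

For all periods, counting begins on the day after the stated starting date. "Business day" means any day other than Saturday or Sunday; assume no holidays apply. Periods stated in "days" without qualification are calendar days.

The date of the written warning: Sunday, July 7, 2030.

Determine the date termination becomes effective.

December 11, 2030

From Sunday, July 7, 2030, 20 business days (Jul 8, Jul 9, Jul 10, Jul 11, …, Jul 31, Aug 1, Aug 2, skipping weekends) brings us to Friday, August 2, 2030, which is the last day of the review period.
The last day of the improvement period: August 2, 2030 + 47 days = September 18, 2030.
The date termination becomes effective: September 18, 2030 + 84 days = December 11, 2030.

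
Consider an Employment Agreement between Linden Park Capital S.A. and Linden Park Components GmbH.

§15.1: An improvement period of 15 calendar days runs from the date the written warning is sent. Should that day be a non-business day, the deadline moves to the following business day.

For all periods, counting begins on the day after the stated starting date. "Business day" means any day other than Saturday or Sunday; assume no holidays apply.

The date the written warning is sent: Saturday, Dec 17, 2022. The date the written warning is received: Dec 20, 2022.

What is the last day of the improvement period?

The last day of the improvement period: Dec 17, 2022 + 15 days = Jan 1, 2023. That falls on a Sunday, so it rolls to the next business day, Monday, Jan 2, 2023.

Jan 2, 2023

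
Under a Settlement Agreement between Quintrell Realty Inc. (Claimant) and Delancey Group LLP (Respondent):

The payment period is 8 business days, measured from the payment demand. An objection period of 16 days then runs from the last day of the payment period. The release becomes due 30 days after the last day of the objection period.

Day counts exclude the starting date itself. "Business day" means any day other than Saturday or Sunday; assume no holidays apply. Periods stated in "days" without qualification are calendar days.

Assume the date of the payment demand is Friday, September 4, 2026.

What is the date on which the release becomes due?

The last day of the payment period: 8 business days after Friday, September 4, 2026, skipping weekends — Sep 7, Sep 8, Sep 9, Sep 10, Sep 11, Sep 14, Sep 15, Sep 16 — lands on Wednesday, September 16, 2026.
The last day of the objection period: September 16, 2026 + 16 days = October 2, 2026.
Adding 30 calendar days to October 2, 2026 gives November 1, 2026, which is the date on which the release becomes due.

November 1, 2026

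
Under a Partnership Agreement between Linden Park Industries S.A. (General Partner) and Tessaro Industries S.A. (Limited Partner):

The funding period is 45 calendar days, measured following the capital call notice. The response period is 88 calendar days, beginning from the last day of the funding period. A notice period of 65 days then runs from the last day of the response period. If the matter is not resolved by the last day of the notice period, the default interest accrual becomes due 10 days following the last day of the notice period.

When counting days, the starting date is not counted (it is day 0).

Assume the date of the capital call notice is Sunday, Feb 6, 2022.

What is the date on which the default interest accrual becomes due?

Sep 2, 2022

Adding 45 calendar days to Feb 6, 2022 gives Mar 23, 2022, which is the last day of the funding period.
Adding 88 calendar days to Mar 23, 2022 gives Jun 19, 2022, which is the last day of the response period.
The last day of the notice period: 65 calendar days after Jun 19, 2022 is Aug 23, 2022.
The date on which the default interest accrual becomes due: Aug 23, 2022 + 10 days = Sep 2, 2022.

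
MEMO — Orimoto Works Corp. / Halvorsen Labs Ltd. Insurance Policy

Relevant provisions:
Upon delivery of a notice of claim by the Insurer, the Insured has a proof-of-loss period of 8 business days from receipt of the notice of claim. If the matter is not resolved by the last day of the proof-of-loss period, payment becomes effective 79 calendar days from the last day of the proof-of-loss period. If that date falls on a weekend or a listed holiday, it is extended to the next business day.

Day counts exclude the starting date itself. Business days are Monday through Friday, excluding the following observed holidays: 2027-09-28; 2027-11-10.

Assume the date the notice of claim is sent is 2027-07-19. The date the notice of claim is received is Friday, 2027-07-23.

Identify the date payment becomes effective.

From Friday, 2027-07-23, 8 business days (Jul 26, Jul 27, Jul 28, Jul 29, Jul 30, Aug 2, Aug 3, Aug 4, skipping weekends) brings us to Wednesday, 2027-08-04, which is the last day of the proof-of-loss period.
The date payment becomes effective: 79 calendar days after 2027-08-04 is 2027-10-22. 2027-10-22 is a Friday and is not a listed holiday, so no roll-forward applies.

2027-10-22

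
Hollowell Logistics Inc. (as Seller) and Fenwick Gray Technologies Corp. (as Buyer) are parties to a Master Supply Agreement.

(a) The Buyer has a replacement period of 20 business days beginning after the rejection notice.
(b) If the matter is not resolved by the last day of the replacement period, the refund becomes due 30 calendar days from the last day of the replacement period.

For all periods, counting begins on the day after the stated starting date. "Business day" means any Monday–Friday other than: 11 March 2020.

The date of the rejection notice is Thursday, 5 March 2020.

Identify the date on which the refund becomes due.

3 May 2020

From Thursday, 5 March 2020, 20 business days (Mar 6, Mar 9, Mar 10, Mar 12, …, Apr 1, Apr 2, Apr 3, skipping weekends and the listed holiday on Mar 11) brings us to Friday, 3 April 2020, which is the last day of the replacement period.
Adding 30 calendar days to 3 April 2020 gives 3 May 2020, which is the date on which the refund becomes due.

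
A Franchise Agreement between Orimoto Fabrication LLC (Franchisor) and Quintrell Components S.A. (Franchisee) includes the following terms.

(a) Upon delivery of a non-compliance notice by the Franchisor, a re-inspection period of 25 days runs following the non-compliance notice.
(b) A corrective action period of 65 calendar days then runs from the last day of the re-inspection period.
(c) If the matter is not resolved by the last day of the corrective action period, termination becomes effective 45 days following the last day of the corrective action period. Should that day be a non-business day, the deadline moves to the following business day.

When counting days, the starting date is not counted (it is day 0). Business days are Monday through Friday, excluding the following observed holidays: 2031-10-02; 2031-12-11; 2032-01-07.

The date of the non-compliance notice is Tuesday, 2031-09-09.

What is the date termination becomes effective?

Adding 25 calendar days to 2031-09-09 gives 2031-10-04, which is the last day of the re-inspection period.
The last day of the corrective action period: 65 calendar days after 2031-10-04 is 2031-12-08.
The date termination becomes effective: 45 calendar days after 2031-12-08 is 2032-01-22. 2032-01-22 is a Thursday and is not a listed holiday, so no roll-forward applies.

2032-01-22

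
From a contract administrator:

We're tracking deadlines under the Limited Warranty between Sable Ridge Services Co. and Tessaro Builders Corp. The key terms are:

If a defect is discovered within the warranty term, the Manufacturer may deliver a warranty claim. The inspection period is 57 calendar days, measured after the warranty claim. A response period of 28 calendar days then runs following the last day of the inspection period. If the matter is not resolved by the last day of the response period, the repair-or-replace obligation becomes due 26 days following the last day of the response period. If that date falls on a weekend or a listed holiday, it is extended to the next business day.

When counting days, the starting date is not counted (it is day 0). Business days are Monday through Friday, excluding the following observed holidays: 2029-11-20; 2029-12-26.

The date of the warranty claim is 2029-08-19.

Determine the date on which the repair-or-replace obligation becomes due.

2029-12-10

The last day of the inspection period: 2029-08-19 + 57 days = 2029-10-15.
The last day of the response period: 28 calendar days after 2029-10-15 is 2029-11-12.
The date on which the repair-or-replace obligation becomes due: 2029-11-12 + 26 days = 2029-12-08. That falls on a Saturday, so it rolls to the next business day, Monday, 2029-12-10.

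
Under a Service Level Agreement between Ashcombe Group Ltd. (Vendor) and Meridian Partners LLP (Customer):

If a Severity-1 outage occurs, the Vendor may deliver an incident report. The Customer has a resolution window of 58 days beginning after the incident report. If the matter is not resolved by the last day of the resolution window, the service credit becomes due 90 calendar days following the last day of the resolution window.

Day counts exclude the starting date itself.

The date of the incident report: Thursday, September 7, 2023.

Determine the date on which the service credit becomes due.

Adding 58 calendar days to September 7, 2023 gives November 4, 2023, which is the last day of the resolution window.
The date on which the service credit becomes due: November 4, 2023 + 90 days = February 2, 2024.

February 2, 2024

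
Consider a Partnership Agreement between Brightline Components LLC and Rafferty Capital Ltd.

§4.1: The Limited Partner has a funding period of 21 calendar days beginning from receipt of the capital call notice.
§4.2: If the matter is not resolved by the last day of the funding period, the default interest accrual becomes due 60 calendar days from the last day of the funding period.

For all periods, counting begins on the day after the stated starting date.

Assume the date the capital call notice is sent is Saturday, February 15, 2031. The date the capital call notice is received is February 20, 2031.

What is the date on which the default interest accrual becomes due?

May 12, 2031

The last day of the funding period: 21 calendar days after February 20, 2031 is March 13, 2031.
The date on which the default interest accrual becomes due: March 13, 2031 + 60 days = May 12, 2031.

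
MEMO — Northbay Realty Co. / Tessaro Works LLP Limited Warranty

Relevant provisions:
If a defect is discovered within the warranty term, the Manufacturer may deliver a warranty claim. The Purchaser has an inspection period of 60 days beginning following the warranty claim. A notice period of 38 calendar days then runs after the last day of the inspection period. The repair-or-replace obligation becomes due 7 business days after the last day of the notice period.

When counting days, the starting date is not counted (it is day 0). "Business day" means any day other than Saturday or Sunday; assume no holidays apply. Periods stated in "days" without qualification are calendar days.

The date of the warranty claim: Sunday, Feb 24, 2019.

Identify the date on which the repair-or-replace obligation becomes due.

Jun 11, 2019

Adding 60 calendar days to Feb 24, 2019 gives Apr 25, 2019, which is the last day of the inspection period.
The last day of the notice period: 38 calendar days after Apr 25, 2019 is Jun 2, 2019.
The date on which the repair-or-replace obligation becomes due: counting 7 business days from Sunday, Jun 2, 2019 (Jun 3, Jun 4, Jun 5, Jun 6, Jun 7, Jun 10, Jun 11, skipping weekends) reaches Tuesday, Jun 11, 2019.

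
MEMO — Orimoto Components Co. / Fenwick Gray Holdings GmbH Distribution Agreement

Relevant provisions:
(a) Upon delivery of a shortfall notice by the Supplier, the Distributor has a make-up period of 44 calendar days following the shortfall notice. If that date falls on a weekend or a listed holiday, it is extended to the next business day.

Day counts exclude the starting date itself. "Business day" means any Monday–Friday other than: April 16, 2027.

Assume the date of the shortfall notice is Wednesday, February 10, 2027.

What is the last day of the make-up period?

The last day of the make-up period: February 10, 2027 + 44 days = March 26, 2027. March 26, 2027 is a Friday and is not a listed holiday, so no roll-forward applies.

March 26, 2027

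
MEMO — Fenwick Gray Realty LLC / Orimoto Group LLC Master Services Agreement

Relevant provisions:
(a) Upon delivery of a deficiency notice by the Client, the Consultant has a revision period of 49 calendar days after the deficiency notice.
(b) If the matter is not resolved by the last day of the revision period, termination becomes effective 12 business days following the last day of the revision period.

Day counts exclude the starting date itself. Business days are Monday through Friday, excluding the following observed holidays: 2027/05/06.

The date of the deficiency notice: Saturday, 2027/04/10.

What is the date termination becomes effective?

2027/06/15

The last day of the revision period: 2027/04/10 + 49 days = 2027/05/29.
The date termination becomes effective: 12 business days after Saturday, 2027/05/29, skipping weekends — May 31, Jun 1, Jun 2, Jun 3, …, Jun 11, Jun 14, Jun 15 — lands on Tuesday, 2027/06/15.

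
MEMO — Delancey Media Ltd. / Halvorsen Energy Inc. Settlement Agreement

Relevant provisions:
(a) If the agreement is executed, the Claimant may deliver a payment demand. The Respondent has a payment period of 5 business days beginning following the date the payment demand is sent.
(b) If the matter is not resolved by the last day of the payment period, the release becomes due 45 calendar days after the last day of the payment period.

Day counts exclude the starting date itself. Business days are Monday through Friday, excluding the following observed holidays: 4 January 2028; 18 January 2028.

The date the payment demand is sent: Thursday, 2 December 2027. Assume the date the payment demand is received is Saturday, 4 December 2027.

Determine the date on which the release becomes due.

From Thursday, 2 December 2027, 5 business days (Dec 3, Dec 6, Dec 7, Dec 8, Dec 9, skipping weekends) brings us to Thursday, 9 December 2027, which is the last day of the payment period.
The date on which the release becomes due: 45 calendar days after 9 December 2027 is 23 January 2028.

23 January 2028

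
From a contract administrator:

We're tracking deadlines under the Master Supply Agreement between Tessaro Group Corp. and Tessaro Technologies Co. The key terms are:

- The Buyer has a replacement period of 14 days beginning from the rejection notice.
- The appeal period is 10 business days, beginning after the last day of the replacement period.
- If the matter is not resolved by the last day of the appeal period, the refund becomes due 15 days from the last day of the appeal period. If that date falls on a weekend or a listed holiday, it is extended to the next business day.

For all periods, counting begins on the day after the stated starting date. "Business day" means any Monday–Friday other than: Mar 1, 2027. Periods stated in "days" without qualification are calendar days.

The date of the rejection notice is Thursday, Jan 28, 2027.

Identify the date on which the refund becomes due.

Mar 12, 2027

Adding 14 calendar days to Jan 28, 2027 gives Feb 11, 2027, which is the last day of the replacement period.
The last day of the appeal period: counting 10 business days from Thursday, Feb 11, 2027 (Feb 12, Feb 15, Feb 16, Feb 17, Feb 18, Feb 19, Feb 22, Feb 23, Feb 24, Feb 25, skipping weekends) reaches Thursday, Feb 25, 2027.
The date on which the refund becomes due: 15 calendar days after Feb 25, 2027 is Mar 12, 2027. Mar 12, 2027 is a Friday and is not a listed holiday, so no roll-forward applies.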